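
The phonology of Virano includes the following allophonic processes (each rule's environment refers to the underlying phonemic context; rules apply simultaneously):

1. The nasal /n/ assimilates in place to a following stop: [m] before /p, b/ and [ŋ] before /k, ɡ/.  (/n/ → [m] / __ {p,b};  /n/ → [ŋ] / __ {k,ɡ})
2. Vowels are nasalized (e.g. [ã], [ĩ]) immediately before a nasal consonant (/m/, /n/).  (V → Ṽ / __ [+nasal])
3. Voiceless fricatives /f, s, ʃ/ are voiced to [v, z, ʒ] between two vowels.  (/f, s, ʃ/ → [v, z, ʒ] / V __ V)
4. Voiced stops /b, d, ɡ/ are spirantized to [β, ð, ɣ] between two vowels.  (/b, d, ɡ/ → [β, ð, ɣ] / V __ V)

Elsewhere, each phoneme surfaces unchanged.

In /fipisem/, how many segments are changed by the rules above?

2

Segments that undergo a rule: /s/ → [z] (rule 3); /e/ → [ẽ] (rule 2).
All other segments surface unchanged.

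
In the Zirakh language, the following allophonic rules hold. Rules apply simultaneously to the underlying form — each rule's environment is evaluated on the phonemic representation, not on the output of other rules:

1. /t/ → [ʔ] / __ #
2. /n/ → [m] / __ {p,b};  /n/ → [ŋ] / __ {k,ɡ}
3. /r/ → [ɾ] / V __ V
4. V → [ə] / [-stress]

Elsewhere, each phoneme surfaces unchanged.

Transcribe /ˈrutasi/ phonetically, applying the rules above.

/r/ (word-initial): rule 3 targets it, but not between two vowels → unchanged [r].
/u/ (between /r/ and /t/): rule 4 targets it, but not in an unstressed syllable → unchanged [u].
/t/ (between /u/ and /a/) is in the target of rule 1 but the environment (word-finally) is not met → [t].
Rule 4 applies to /a/ (between /t/ and /s/: in an unstressed syllable) → [ə].
/i/ meets the environment for rule 4 (in an unstressed syllable) → [ə].

[ˈrutəsə]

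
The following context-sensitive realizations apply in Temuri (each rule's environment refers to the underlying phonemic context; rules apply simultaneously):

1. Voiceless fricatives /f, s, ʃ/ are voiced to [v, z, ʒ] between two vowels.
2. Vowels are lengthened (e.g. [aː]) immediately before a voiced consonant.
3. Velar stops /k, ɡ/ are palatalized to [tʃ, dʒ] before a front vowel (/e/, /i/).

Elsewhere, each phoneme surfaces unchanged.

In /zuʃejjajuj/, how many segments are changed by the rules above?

4

Segments that undergo a rule: /ʃ/ → [ʒ] (rule 1); /e/ → [eː] (rule 2); /a/ → [aː] (rule 2); /u/ → [uː] (rule 2).
All other segments surface unchanged.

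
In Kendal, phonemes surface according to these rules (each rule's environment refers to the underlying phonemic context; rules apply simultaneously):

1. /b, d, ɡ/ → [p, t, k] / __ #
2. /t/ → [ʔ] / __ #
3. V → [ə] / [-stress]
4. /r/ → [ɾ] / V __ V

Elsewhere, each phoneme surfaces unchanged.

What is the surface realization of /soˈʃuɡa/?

[səˈʃuɡə]

/s/ (word-initial): no rule targets it → [s].
/o/ (between /s/ and /ʃ/) occurs in an unstressed syllable → [ə] by rule 3.
/ʃ/ (between /o/ and /u/): no rule targets it → [ʃ].
/u/ (between /ʃ/ and /ɡ/) is in the target of rule 3 but the environment (in an unstressed syllable) is not met → [u].
/ɡ/ (between /u/ and /a/) fails the environment for rule 1, so it stays [ɡ].
/a/ — word-final, in an unstressed syllable — surfaces as [ə] (rule 3).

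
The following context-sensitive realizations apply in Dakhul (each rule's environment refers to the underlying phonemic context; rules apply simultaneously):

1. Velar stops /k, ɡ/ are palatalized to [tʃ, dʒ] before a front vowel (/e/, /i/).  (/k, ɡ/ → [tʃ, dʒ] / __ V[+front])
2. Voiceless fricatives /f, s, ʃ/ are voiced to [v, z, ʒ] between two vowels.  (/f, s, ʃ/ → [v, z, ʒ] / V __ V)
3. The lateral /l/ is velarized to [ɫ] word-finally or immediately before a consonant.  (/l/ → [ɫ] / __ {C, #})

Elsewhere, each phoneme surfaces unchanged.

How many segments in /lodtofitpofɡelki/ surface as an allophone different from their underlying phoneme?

Segments that undergo a rule: /f/ → [v] (rule 2); /ɡ/ → [dʒ] (rule 1); /l/ → [ɫ] (rule 3); /k/ → [tʃ] (rule 1).
All other segments surface unchanged.

4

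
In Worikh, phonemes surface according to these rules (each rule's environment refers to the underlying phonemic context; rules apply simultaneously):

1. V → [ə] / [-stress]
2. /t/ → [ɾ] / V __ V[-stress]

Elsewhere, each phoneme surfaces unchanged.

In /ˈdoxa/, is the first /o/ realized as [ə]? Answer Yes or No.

No

/o/ — between /d/ and /x/; rule 1 does not apply here → [o].
The actual realization is [o], not [ə].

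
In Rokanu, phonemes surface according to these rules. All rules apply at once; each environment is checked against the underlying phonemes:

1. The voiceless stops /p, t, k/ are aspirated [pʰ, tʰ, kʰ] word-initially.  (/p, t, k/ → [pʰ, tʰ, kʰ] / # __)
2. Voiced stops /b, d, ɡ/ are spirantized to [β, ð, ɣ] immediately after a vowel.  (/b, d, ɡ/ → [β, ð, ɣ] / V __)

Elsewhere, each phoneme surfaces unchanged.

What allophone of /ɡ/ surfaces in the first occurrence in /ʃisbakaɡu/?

[ɣ]

Rule 2 applies to /ɡ/ (between /a/ and /u/: immediately after a vowel) → [ɣ].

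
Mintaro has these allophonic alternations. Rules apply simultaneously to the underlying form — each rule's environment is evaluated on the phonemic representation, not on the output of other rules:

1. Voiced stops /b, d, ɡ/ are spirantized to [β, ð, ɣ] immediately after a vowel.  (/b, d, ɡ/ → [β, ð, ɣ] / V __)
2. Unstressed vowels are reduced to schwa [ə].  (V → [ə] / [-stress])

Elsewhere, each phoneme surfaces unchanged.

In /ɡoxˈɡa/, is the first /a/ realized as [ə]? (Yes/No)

No

/a/ — word-final; rule 2 does not apply here → [a].
The actual realization is [a], not [ə].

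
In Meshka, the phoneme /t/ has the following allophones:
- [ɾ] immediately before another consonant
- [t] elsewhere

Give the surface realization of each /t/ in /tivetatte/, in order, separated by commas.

[t], [t], [ɾ], [t]

Occurrence 1 (position 1): no conditioning environment matches → elsewhere allophone [t].
Occurrence 2 (position 5): no conditioning environment matches → elsewhere allophone [t].
Occurrence 3 (position 7): immediately before another consonant → [ɾ].
Occurrence 4 (position 8): no conditioning environment matches → elsewhere allophone [t].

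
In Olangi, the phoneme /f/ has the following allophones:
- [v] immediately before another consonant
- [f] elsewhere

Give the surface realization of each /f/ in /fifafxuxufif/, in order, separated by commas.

Occurrence 1 (position 1): no conditioning environment matches → elsewhere allophone [f].
Occurrence 2 (position 3): no conditioning environment matches → elsewhere allophone [f].
Occurrence 3 (position 5): immediately before another consonant → [v].
Occurrence 4 (position 10): no conditioning environment matches → elsewhere allophone [f].
Occurrence 5 (position 12): no conditioning environment matches → elsewhere allophone [f].

[f], [f], [v], [f], [f]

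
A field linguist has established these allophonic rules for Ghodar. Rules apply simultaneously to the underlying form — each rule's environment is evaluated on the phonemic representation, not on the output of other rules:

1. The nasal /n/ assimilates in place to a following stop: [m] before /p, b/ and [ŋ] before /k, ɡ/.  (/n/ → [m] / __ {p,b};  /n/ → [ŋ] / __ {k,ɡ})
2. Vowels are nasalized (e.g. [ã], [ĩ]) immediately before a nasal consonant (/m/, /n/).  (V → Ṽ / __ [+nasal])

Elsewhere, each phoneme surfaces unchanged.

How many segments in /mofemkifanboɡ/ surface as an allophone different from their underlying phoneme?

Segments that undergo a rule: /e/ → [ẽ] (rule 2); /a/ → [ã] (rule 2); /n/ → [m] (rule 1).
All other segments surface unchanged.

3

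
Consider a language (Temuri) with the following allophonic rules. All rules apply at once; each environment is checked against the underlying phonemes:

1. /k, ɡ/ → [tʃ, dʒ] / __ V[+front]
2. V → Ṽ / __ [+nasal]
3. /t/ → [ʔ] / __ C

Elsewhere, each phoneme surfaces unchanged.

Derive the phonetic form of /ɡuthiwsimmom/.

/ɡ/ — word-initial; rule 1 does not apply here → [ɡ].
/u/ (between /ɡ/ and /t/) fails the environment for rule 2, so it stays [u].
/t/ meets the environment for rule 3 (immediately before a consonant) → [ʔ].
/i/ — between /h/ and /w/; rule 2 does not apply here → [i].
/i/ (between /s/ and /m/) occurs before a nasal consonant → [ĩ] by rule 2.
/o/ (between /m/ and /m/): before a nasal consonant, so rule 2 applies → [õ].

[ɡuʔhiwsĩmmõm]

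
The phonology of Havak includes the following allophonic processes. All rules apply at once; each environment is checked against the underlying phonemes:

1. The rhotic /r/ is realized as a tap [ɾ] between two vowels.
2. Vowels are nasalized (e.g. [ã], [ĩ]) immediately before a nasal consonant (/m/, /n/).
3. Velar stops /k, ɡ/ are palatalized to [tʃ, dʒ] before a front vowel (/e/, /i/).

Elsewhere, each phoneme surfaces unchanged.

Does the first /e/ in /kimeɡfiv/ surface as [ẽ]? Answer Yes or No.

/e/ (between /m/ and /ɡ/) fails the environment for rule 2, so it stays [e].
The actual realization is [e], not [ẽ].

No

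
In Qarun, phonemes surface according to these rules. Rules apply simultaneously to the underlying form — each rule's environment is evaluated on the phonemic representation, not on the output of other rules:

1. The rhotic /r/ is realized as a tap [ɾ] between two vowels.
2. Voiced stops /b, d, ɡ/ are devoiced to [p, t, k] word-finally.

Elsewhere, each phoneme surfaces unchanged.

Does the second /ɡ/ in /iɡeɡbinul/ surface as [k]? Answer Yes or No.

/ɡ/ (between /e/ and /b/) fails the environment for rule 2, so it stays [ɡ].
The actual realization is [ɡ], not [k].

No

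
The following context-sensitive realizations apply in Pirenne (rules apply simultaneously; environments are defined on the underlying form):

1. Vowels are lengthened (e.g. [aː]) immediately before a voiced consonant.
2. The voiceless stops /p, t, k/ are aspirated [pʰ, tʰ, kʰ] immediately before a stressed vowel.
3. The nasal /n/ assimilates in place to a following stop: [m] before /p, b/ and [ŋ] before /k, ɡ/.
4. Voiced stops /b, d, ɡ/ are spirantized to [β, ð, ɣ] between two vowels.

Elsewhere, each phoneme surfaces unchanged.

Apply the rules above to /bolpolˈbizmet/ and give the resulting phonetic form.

/b/ (word-initial) is in the target of rule 4 but the environment (between two vowels) is not met → [b].
/o/ meets the environment for rule 1 (before a voiced consonant) → [oː].
/l/ — not in any rule's target class → [l].
/p/ (between /l/ and /o/) fails the environment for rule 2, so it stays [p].
/o/ (between /p/ and /l/): before a voiced consonant, so rule 1 applies → [oː].
/l/ (between /o/ and /b/): no rule targets it → [l].
/b/ — between /l/ and /i/; rule 4 does not apply here → [b].
/i/ (between /b/ and /z/): before a voiced consonant, so rule 1 applies → [iː].
/z/ (between /i/ and /m/) is unaffected → [z].
/m/ — not in any rule's target class → [m].
/e/ (between /m/ and /t/) is in the target of rule 1 but the environment (before a voiced consonant) is not met → [e].
/t/ (word-final) fails the environment for rule 2, so it stays [t].

[boːlpoːlˈbiːzmet]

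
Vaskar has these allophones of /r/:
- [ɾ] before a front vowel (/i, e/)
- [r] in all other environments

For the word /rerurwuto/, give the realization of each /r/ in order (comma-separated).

[ɾ], [r], [r]

Occurrence 1 (position 1): before a front vowel (/i, e/) → [ɾ].
Occurrence 2 (position 3): no conditioning environment matches → elsewhere allophone [r].
Occurrence 3 (position 5): no conditioning environment matches → elsewhere allophone [r].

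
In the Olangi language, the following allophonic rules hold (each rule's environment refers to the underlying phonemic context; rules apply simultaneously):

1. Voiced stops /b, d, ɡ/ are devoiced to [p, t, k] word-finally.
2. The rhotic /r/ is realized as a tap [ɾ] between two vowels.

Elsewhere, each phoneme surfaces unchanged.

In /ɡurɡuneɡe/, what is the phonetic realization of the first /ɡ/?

[ɡ]

/ɡ/ — word-initial; rule 1 does not apply here → [ɡ].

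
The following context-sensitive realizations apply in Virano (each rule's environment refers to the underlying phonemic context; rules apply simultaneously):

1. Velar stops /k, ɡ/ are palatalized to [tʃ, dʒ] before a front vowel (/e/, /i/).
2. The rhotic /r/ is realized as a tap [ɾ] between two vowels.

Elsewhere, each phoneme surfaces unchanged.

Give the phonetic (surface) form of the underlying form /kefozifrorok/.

[tʃefozifroɾok]

/k/ — word-initial, before a front vowel — surfaces as [tʃ] (rule 1).
/e/ (between /k/ and /f/): no rule targets it → [e].
/f/ (between /e/ and /o/): no rule targets it → [f].
/o/ (between /f/ and /z/): no rule targets it → [o].
/z/ (between /o/ and /i/) is unaffected → [z].
/i/ stays [i].
/f/ stays [f].
/r/ (between /f/ and /o/) fails the environment for rule 2, so it stays [r].
/o/ (between /r/ and /r/) is unaffected → [o].
/r/ meets the environment for rule 2 (between two vowels) → [ɾ].
/o/ — not in any rule's target class → [o].
/k/ (word-final) fails the environment for rule 1, so it stays [k].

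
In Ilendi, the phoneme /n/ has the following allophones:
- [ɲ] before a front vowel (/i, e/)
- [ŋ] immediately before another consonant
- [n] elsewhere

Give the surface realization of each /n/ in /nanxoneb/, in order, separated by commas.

Occurrence 1 (position 1): no conditioning environment matches → elsewhere allophone [n].
Occurrence 2 (position 3): immediately before another consonant → [ŋ].
Occurrence 3 (position 6): before a front vowel (/i, e/) → [ɲ].

[n], [ŋ], [ɲ]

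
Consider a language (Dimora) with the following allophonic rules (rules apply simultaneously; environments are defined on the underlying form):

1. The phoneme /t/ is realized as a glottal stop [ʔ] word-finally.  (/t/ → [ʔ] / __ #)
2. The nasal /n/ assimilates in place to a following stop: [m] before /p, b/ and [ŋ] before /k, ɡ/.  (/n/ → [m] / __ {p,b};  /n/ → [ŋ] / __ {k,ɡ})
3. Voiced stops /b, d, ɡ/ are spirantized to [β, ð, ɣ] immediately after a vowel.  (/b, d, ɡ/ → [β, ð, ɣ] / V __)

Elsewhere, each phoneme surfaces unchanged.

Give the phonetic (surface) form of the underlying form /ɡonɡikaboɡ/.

[ɡoŋɡikaβoɣ]

/ɡ/ (word-initial): rule 3 targets it, but not immediately after a vowel → unchanged [ɡ].
/o/ (between /ɡ/ and /n/): no rule targets it → [o].
/n/ — between /o/ and /ɡ/, before a labial or velar stop — surfaces as [ŋ] (rule 2).
/ɡ/ (between /n/ and /i/) fails the environment for rule 3, so it stays [ɡ].
/i/ (between /ɡ/ and /k/): no rule targets it → [i].
/k/ (between /i/ and /a/) is unaffected → [k].
/a/ (between /k/ and /b/): no rule targets it → [a].
/b/ meets the environment for rule 3 (immediately after a vowel) → [β].
/o/ (between /b/ and /ɡ/): no rule targets it → [o].
Rule 3 applies to /ɡ/ (word-final: immediately after a vowel) → [ɣ].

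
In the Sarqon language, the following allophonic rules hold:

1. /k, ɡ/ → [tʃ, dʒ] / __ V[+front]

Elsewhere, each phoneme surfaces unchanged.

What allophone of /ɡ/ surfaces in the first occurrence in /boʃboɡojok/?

[ɡ]

/ɡ/ (between /o/ and /o/) is in the target of rule 1 but the environment (before a front vowel) is not met → [ɡ].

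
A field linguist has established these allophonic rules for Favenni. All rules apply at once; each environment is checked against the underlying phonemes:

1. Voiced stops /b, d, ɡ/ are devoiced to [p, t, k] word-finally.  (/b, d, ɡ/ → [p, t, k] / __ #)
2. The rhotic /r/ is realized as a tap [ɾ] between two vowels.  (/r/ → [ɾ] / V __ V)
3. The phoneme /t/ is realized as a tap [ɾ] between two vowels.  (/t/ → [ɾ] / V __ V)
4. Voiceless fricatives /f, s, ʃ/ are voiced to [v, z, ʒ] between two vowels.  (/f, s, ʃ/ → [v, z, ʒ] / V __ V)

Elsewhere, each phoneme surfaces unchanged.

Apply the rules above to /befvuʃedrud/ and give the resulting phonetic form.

/b/ (word-initial) fails the environment for rule 1, so it stays [b].
/e/ (between /b/ and /f/): no rule targets it → [e].
/f/ (between /e/ and /v/): rule 4 targets it, but not between two vowels → unchanged [f].
/v/ stays [v].
/u/ (between /v/ and /ʃ/) is unaffected → [u].
/ʃ/ (between /u/ and /e/) occurs between two vowels → [ʒ] by rule 4.
/e/ (between /ʃ/ and /d/): no rule targets it → [e].
/d/ (between /e/ and /r/): rule 1 targets it, but not word-finally → unchanged [d].
/r/ (between /d/ and /u/) fails the environment for rule 2, so it stays [r].
/u/ (between /r/ and /d/): no rule targets it → [u].
/d/ meets the environment for rule 1 (word-finally) → [t].

[befvuʒedrut]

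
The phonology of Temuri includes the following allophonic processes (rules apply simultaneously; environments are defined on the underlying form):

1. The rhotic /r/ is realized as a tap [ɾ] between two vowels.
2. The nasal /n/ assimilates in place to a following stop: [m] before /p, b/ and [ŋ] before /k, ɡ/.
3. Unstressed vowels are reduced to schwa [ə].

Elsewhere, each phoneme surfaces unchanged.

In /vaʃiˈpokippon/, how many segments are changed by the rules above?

Segments that undergo a rule: /a/ → [ə] (rule 3); /i/ → [ə] (rule 3); /i/ → [ə] (rule 3); /o/ → [ə] (rule 3).
All other segments surface unchanged.

4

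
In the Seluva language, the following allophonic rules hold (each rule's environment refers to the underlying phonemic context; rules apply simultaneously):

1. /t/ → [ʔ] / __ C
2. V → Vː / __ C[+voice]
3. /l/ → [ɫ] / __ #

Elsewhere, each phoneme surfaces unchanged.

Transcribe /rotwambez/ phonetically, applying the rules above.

/o/ — between /r/ and /t/; rule 2 does not apply here → [o].
/t/ meets the environment for rule 1 (immediately before a consonant) → [ʔ].
/a/ — between /w/ and /m/, before a voiced consonant — surfaces as [aː] (rule 2).
/e/ meets the environment for rule 2 (before a voiced consonant) → [eː].

[roʔwaːmbeːz]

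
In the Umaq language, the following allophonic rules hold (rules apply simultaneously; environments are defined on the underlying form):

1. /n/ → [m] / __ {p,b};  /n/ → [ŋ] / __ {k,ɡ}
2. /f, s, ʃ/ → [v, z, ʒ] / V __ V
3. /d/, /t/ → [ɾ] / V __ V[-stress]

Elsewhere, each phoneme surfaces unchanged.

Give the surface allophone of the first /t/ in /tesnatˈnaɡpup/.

/t/ (word-initial) is in the target of rule 3 but the environment (between a vowel and a following unstressed vowel) is not met → [t].

[t]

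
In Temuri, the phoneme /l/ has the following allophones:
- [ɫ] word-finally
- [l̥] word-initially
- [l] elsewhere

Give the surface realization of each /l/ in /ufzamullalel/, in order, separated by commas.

[l], [l], [l], [ɫ]

Occurrence 1 (position 7): no conditioning environment matches → elsewhere allophone [l].
Occurrence 2 (position 8): no conditioning environment matches → elsewhere allophone [l].
Occurrence 3 (position 10): no conditioning environment matches → elsewhere allophone [l].
Occurrence 4 (position 12): word-finally → [ɫ].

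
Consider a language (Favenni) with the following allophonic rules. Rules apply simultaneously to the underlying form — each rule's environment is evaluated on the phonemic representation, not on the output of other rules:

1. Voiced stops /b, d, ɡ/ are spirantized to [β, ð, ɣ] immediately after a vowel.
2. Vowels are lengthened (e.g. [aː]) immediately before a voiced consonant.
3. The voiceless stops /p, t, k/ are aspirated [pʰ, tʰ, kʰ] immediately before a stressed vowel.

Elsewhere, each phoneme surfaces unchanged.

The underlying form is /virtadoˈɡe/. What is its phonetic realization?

/i/ meets the environment for rule 2 (before a voiced consonant) → [iː].
/t/ (between /r/ and /a/) is in the target of rule 3 but the environment (immediately before a stressed vowel) is not met → [t].
/a/ — between /t/ and /d/, before a voiced consonant — surfaces as [aː] (rule 2).
/d/ (between /a/ and /o/) occurs immediately after a vowel → [ð] by rule 1.
Rule 2 applies to /o/ (between /d/ and /ɡ/: before a voiced consonant) → [oː].
/ɡ/ — between /o/ and /e/, immediately after a vowel — surfaces as [ɣ] (rule 1).
/e/ (word-final) fails the environment for rule 2, so it stays [e].

[viːrtaːðoːˈɣe]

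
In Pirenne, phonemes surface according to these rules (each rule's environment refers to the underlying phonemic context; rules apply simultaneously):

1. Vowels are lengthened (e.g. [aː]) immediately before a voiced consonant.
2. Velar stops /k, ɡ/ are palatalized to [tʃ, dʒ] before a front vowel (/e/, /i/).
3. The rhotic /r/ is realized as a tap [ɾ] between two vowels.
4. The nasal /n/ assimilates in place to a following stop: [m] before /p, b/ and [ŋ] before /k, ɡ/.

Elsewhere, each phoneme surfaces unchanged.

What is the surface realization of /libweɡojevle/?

/l/ (word-initial): no rule targets it → [l].
/i/ — between /l/ and /b/, before a voiced consonant — surfaces as [iː] (rule 1).
/b/ (between /i/ and /w/): no rule targets it → [b].
/w/ — not in any rule's target class → [w].
Rule 1 applies to /e/ (between /w/ and /ɡ/: before a voiced consonant) → [eː].
/ɡ/ (between /e/ and /o/) is in the target of rule 2 but the environment (before a front vowel) is not met → [ɡ].
/o/ — between /ɡ/ and /j/, before a voiced consonant — surfaces as [oː] (rule 1).
/j/ (between /o/ and /e/) is unaffected → [j].
/e/ (between /j/ and /v/) occurs before a voiced consonant → [eː] by rule 1.
/v/ (between /e/ and /l/) is unaffected → [v].
/l/ (between /v/ and /e/) is unaffected → [l].
/e/ — word-final; rule 1 does not apply here → [e].

[liːbweːɡoːjeːvle]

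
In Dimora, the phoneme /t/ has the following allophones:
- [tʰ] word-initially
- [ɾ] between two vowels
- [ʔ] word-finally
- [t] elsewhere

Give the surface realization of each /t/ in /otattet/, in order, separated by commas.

Occurrence 1 (position 2): between two vowels → [ɾ].
Occurrence 2 (position 4): no conditioning environment matches → elsewhere allophone [t].
Occurrence 3 (position 5): no conditioning environment matches → elsewhere allophone [t].
Occurrence 4 (position 7): word-finally → [ʔ].

[ɾ], [t], [t], [ʔ]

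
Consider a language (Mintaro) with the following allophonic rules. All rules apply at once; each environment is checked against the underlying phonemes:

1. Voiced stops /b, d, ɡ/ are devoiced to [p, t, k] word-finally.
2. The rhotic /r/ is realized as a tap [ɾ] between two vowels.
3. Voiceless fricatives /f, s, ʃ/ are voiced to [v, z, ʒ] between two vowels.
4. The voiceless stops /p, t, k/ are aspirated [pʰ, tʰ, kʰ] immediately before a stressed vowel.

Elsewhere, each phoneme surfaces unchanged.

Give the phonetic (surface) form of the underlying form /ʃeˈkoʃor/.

[ʃeˈkʰoʒor]

/ʃ/ (word-initial) fails the environment for rule 3, so it stays [ʃ].
/k/ — between /e/ and /o/, immediately before a stressed vowel — surfaces as [kʰ] (rule 4).
/ʃ/ (between /o/ and /o/) occurs between two vowels → [ʒ] by rule 3.
/r/ (word-final): rule 2 targets it, but not between two vowels → unchanged [r].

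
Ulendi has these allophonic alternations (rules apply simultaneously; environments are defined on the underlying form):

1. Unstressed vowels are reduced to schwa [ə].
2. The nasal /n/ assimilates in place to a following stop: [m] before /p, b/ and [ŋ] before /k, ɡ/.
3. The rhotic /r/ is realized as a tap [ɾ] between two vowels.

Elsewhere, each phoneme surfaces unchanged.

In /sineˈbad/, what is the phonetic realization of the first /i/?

[ə]

/i/ meets the environment for rule 1 (in an unstressed syllable) → [ə].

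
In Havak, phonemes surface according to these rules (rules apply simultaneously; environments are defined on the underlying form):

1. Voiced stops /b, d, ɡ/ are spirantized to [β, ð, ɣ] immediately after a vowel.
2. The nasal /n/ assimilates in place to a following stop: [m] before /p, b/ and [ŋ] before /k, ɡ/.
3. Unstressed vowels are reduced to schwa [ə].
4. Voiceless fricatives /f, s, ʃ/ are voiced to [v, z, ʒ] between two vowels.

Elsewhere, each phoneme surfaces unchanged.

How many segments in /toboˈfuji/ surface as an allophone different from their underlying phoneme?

5

Segments that undergo a rule: /o/ → [ə] (rule 3); /b/ → [β] (rule 1); /o/ → [ə] (rule 3); /f/ → [v] (rule 4); /i/ → [ə] (rule 3).
All other segments surface unchanged.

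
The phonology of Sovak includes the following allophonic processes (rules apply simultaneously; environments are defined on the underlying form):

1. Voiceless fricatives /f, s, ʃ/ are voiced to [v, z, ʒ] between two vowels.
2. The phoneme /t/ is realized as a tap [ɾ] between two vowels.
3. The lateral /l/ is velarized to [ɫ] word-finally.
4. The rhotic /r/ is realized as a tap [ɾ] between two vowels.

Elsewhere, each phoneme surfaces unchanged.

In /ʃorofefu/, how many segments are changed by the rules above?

3

Segments that undergo a rule: /r/ → [ɾ] (rule 4); /f/ → [v] (rule 1); /f/ → [v] (rule 1).
All other segments surface unchanged.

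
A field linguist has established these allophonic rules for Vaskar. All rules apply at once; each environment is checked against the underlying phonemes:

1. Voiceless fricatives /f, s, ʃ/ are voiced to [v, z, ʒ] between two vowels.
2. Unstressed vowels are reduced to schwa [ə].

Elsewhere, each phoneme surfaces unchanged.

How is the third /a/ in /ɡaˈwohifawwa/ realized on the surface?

[ə]

Rule 2 applies to /a/ (word-final: in an unstressed syllable) → [ə].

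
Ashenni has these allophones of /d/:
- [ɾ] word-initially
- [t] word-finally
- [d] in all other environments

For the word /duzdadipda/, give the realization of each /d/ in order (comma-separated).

Occurrence 1 (position 1): word-initially → [ɾ].
Occurrence 2 (position 4): no conditioning environment matches → elsewhere allophone [d].
Occurrence 3 (position 6): no conditioning environment matches → elsewhere allophone [d].
Occurrence 4 (position 9): no conditioning environment matches → elsewhere allophone [d].

[ɾ], [d], [d], [d]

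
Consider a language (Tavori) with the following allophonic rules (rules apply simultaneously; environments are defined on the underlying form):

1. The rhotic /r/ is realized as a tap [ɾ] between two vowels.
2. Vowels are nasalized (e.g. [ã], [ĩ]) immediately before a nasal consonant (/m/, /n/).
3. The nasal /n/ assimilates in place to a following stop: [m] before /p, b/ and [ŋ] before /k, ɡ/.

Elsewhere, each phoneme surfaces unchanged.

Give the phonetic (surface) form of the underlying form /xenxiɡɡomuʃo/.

[xẽnxiɡɡõmuʃo]

/x/ (word-initial): no rule targets it → [x].
Rule 2 applies to /e/ (between /x/ and /n/: before a nasal consonant) → [ẽ].
/n/ (between /e/ and /x/) is in the target of rule 3 but the environment (before a labial or velar stop) is not met → [n].
/x/ (between /n/ and /i/) is unaffected → [x].
/i/ — between /x/ and /ɡ/; rule 2 does not apply here → [i].
/ɡ/ (between /i/ and /ɡ/) is unaffected → [ɡ].
/ɡ/ — not in any rule's target class → [ɡ].
/o/ (between /ɡ/ and /m/) occurs before a nasal consonant → [õ] by rule 2.
/m/ (between /o/ and /u/): no rule targets it → [m].
/u/ (between /m/ and /ʃ/) fails the environment for rule 2, so it stays [u].
/ʃ/ — not in any rule's target class → [ʃ].
/o/ — word-final; rule 2 does not apply here → [o].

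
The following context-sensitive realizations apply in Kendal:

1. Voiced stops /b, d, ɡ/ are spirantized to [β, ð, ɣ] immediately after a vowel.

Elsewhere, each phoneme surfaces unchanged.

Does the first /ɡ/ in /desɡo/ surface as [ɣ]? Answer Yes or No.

No

/ɡ/ — between /s/ and /o/; rule 1 does not apply here → [ɡ].
The actual realization is [ɡ], not [ɣ].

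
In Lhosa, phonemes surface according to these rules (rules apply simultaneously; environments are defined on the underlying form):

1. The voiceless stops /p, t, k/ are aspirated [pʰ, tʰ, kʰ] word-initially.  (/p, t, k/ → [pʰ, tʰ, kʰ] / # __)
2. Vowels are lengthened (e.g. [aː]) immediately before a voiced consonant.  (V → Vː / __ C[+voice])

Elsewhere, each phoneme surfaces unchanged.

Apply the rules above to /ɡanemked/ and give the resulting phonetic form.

/a/ (between /ɡ/ and /n/): before a voiced consonant, so rule 2 applies → [aː].
/e/ (between /n/ and /m/): before a voiced consonant, so rule 2 applies → [eː].
/k/ (between /m/ and /e/): rule 1 targets it, but not word-initially → unchanged [k].
/e/ — between /k/ and /d/, before a voiced consonant — surfaces as [eː] (rule 2).

[ɡaːneːmkeːd]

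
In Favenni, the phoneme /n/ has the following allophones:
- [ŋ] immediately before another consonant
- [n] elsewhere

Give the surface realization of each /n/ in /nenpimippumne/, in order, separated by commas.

[n], [ŋ], [n]

Occurrence 1 (position 1): no conditioning environment matches → elsewhere allophone [n].
Occurrence 2 (position 3): immediately before another consonant → [ŋ].
Occurrence 3 (position 12): no conditioning environment matches → elsewhere allophone [n].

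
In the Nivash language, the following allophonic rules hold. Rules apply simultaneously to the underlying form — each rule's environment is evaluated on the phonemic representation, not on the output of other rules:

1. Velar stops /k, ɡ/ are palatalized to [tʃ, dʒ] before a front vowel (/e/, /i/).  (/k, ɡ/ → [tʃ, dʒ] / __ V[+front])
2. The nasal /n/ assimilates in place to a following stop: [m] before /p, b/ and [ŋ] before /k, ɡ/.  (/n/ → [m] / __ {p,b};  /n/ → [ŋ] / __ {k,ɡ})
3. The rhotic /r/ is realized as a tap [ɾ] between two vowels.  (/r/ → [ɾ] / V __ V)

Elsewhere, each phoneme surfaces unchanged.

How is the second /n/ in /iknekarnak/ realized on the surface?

[n]

/n/ (between /r/ and /a/) is in the target of rule 2 but the environment (before a labial or velar stop) is not met → [n].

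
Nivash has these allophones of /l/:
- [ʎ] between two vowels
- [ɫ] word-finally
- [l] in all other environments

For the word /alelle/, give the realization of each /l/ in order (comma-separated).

[ʎ], [l], [l]

Occurrence 1 (position 2): between two vowels → [ʎ].
Occurrence 2 (position 4): no conditioning environment matches → elsewhere allophone [l].
Occurrence 3 (position 5): no conditioning environment matches → elsewhere allophone [l].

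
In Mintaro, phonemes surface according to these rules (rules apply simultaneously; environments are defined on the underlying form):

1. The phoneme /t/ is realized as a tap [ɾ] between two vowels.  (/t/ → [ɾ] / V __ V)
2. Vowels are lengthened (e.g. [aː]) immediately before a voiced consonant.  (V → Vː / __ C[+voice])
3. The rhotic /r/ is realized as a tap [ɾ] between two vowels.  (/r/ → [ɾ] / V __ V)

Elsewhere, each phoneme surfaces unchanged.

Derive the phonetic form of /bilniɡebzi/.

/b/ stays [b].
/i/ (between /b/ and /l/): before a voiced consonant, so rule 2 applies → [iː].
/l/ (between /i/ and /n/) is unaffected → [l].
/n/ (between /l/ and /i/) is unaffected → [n].
/i/ (between /n/ and /ɡ/): before a voiced consonant, so rule 2 applies → [iː].
/ɡ/ — not in any rule's target class → [ɡ].
/e/ meets the environment for rule 2 (before a voiced consonant) → [eː].
/b/ (between /e/ and /z/) is unaffected → [b].
/z/ (between /b/ and /i/) is unaffected → [z].
/i/ (word-final) fails the environment for rule 2, so it stays [i].

[biːlniːɡeːbzi]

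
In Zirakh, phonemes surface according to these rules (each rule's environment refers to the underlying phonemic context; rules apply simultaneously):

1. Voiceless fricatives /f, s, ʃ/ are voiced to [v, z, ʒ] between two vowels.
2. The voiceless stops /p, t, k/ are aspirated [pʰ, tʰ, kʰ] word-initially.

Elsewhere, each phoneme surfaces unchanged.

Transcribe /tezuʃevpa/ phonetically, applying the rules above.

[tʰezuʒevpa]

/t/ — word-initial, word-initially — surfaces as [tʰ] (rule 2).
/e/ (between /t/ and /z/) is unaffected → [e].
/z/ (between /e/ and /u/) is unaffected → [z].
/u/ (between /z/ and /ʃ/): no rule targets it → [u].
/ʃ/ meets the environment for rule 1 (between two vowels) → [ʒ].
/e/ (between /ʃ/ and /v/) is unaffected → [e].
/v/ stays [v].
/p/ (between /v/ and /a/) is in the target of rule 2 but the environment (word-initially) is not met → [p].
/a/ — not in any rule's target class → [a].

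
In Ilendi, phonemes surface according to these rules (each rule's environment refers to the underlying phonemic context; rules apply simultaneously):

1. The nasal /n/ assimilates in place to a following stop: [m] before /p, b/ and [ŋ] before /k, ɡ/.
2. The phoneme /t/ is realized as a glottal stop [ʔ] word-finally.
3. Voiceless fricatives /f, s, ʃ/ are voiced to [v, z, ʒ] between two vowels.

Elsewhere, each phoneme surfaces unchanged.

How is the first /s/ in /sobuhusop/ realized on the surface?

/s/ — word-initial; rule 3 does not apply here → [s].

[s]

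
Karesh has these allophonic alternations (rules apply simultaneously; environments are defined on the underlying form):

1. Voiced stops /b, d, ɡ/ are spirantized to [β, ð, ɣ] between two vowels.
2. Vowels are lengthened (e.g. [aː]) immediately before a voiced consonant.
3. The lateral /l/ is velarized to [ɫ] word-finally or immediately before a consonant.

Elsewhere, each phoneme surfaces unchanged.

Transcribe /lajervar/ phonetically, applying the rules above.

/l/ (word-initial) is in the target of rule 3 but the environment (word-finally or immediately before a consonant) is not met → [l].
/a/ (between /l/ and /j/) occurs before a voiced consonant → [aː] by rule 2.
/e/ — between /j/ and /r/, before a voiced consonant — surfaces as [eː] (rule 2).
/a/ (between /v/ and /r/): before a voiced consonant, so rule 2 applies → [aː].

[laːjeːrvaːr]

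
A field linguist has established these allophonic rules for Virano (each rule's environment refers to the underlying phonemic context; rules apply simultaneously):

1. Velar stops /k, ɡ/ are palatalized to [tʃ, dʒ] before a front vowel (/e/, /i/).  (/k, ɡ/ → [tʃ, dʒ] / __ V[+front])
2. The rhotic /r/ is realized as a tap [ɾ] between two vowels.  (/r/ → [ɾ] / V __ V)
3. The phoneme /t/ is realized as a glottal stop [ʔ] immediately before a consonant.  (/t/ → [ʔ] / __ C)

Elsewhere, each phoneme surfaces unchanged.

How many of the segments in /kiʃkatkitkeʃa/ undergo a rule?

5

Segments that undergo a rule: /k/ → [tʃ] (rule 1); /t/ → [ʔ] (rule 3); /k/ → [tʃ] (rule 1); /t/ → [ʔ] (rule 3); /k/ → [tʃ] (rule 1).
All other segments surface unchanged.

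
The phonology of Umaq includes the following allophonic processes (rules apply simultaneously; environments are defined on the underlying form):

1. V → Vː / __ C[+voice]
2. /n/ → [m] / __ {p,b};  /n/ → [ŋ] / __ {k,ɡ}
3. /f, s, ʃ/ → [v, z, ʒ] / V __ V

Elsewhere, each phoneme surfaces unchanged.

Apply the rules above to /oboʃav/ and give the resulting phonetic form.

Rule 1 applies to /o/ (word-initial: before a voiced consonant) → [oː].
/o/ (between /b/ and /ʃ/) fails the environment for rule 1, so it stays [o].
Rule 3 applies to /ʃ/ (between /o/ and /a/: between two vowels) → [ʒ].
/a/ — between /ʃ/ and /v/, before a voiced consonant — surfaces as [aː] (rule 1).

[oːboʒaːv]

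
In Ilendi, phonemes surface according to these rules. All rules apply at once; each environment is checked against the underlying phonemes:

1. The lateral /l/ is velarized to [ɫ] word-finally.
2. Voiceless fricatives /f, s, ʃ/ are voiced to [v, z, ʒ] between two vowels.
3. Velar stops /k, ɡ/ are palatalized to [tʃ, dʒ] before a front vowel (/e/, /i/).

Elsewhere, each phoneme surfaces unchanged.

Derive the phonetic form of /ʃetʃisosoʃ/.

/ʃ/ — word-initial; rule 2 does not apply here → [ʃ].
/e/ — not in any rule's target class → [e].
/t/ stays [t].
/ʃ/ (between /t/ and /i/) is in the target of rule 2 but the environment (between two vowels) is not met → [ʃ].
/i/ — not in any rule's target class → [i].
/s/ — between /i/ and /o/, between two vowels — surfaces as [z] (rule 2).
/o/ stays [o].
/s/ — between /o/ and /o/, between two vowels — surfaces as [z] (rule 2).
/o/ (between /s/ and /ʃ/): no rule targets it → [o].
/ʃ/ (word-final) is in the target of rule 2 but the environment (between two vowels) is not met → [ʃ].

[ʃetʃizozoʃ]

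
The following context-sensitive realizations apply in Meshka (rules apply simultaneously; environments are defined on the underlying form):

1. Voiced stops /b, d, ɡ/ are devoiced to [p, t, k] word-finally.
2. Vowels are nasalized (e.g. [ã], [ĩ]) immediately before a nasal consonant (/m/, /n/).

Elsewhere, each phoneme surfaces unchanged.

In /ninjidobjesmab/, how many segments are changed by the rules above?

2

Segments that undergo a rule: /i/ → [ĩ] (rule 2); /b/ → [p] (rule 1).
All other segments surface unchanged.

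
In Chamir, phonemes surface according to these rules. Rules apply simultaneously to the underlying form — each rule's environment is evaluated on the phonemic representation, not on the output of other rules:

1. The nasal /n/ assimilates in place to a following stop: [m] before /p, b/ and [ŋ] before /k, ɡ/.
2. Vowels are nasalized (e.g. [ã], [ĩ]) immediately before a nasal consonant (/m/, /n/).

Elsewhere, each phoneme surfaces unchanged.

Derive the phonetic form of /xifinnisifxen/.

[xifĩnnisifxẽn]

/x/ (word-initial) is unaffected → [x].
/i/ — between /x/ and /f/; rule 2 does not apply here → [i].
/f/ (between /i/ and /i/): no rule targets it → [f].
/i/ (between /f/ and /n/) occurs before a nasal consonant → [ĩ] by rule 2.
/n/ (between /i/ and /n/): rule 1 targets it, but not before a labial or velar stop → unchanged [n].
/n/ (between /n/ and /i/) fails the environment for rule 1, so it stays [n].
/i/ (between /n/ and /s/) fails the environment for rule 2, so it stays [i].
/s/ (between /i/ and /i/) is unaffected → [s].
/i/ (between /s/ and /f/) fails the environment for rule 2, so it stays [i].
/f/ stays [f].
/x/ stays [x].
/e/ (between /x/ and /n/) occurs before a nasal consonant → [ẽ] by rule 2.
/n/ (word-final): rule 1 targets it, but not before a labial or velar stop → unchanged [n].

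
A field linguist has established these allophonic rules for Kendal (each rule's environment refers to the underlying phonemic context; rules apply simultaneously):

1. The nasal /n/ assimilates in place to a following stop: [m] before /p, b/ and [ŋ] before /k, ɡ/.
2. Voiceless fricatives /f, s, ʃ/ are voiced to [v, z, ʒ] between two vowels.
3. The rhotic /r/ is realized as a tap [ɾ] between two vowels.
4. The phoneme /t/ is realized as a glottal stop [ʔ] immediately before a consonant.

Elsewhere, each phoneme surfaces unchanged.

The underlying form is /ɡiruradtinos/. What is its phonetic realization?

/r/ (between /i/ and /u/) occurs between two vowels → [ɾ] by rule 3.
/r/ (between /u/ and /a/) occurs between two vowels → [ɾ] by rule 3.
/t/ — between /d/ and /i/; rule 4 does not apply here → [t].
/n/ (between /i/ and /o/) is in the target of rule 1 but the environment (before a labial or velar stop) is not met → [n].
/s/ (word-final) is in the target of rule 2 but the environment (between two vowels) is not met → [s].

[ɡiɾuɾadtinos]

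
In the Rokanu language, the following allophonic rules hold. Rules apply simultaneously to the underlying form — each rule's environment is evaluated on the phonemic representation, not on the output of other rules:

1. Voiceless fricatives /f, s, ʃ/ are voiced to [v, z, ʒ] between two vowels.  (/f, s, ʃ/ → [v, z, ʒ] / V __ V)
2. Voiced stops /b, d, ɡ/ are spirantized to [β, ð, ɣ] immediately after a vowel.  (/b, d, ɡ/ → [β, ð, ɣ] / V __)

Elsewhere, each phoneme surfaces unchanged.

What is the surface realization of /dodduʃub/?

/d/ (word-initial) fails the environment for rule 2, so it stays [d].
/o/ (between /d/ and /d/) is unaffected → [o].
/d/ (between /o/ and /d/): immediately after a vowel, so rule 2 applies → [ð].
/d/ (between /d/ and /u/) is in the target of rule 2 but the environment (immediately after a vowel) is not met → [d].
/u/ (between /d/ and /ʃ/) is unaffected → [u].
/ʃ/ (between /u/ and /u/) occurs between two vowels → [ʒ] by rule 1.
/u/ — not in any rule's target class → [u].
/b/ meets the environment for rule 2 (immediately after a vowel) → [β].

[doðduʒuβ]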